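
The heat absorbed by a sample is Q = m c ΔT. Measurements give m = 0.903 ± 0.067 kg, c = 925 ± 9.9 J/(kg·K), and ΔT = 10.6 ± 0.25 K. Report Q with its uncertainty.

Since Q is a product/quotient, work with relative uncertainties:
  (1·δm/m)² = (1×0.0742)² = 0.00551;  (1·δc/c)² = (1×0.0107)² = 0.000115;  (1·δΔT/ΔT)² = (1×0.0236)² = 0.000556
δQ/Q = √(0.00618) = 0.0786
Q = 8850 J, so δQ = 0.0786 × 8850 = 696 J.

8850 ± 696 J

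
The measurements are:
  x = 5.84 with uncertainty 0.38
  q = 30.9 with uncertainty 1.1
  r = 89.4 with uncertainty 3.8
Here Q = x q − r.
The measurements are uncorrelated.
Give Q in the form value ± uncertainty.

Let p = x·q = 180. δp/p = √((1·δx/x)² + (1·δq/q)²) = √(0.00423 + 0.00127) = 0.0742, so δp = 13.4.
Q = p − r: δQ = √(δp² + δr²) = √(179 + 14.4) = 13.9
Q = 91.1.

91.1 ± 13.9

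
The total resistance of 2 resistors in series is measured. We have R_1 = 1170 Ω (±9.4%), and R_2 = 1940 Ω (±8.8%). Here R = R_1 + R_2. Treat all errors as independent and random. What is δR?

Absolute uncertainties add in quadrature for a linear combination:
  (δR_1)² = 12100;  (δR_2)² = 29100
δR = √(41200) = 203 Ω

203 Ω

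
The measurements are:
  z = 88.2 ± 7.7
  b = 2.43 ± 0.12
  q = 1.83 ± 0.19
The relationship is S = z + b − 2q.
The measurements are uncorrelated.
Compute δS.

Absolute uncertainties add in quadrature for a linear combination:
  (δz)² = 59.3;  (δb)² = 0.0144;  (2·δq)² = 0.144
δS = √(59.4) = 7.71

7.71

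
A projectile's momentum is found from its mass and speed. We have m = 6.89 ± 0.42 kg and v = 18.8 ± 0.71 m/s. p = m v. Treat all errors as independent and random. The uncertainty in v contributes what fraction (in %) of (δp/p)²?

(δp/p)² = (1·δm/m)² + (1·δv/v)²
  m term: (1×0.0610)² = 0.00372
  v term: (1×0.0378)² = 0.00143
Total = 0.00514. Share from v = 0.00143/0.00514 = 0.277.

27.7%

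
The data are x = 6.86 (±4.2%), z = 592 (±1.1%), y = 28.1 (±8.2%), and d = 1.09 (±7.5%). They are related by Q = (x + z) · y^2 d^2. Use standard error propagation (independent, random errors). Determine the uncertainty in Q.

Let u = x + z = 599. δu = √(δx² + δz²) = √(0.0830 + 42.4) = 6.52, so δu/u = 0.0109.
Q is then a monomial in u, y, d:
δQ/Q = √((δu/u)² + (2·δy/y)² + (2·δd/d)²) = √(0.000118 + 0.0269 + 0.0225) = 0.223
Q = 5.62e+05, so δQ = 0.223 × 5.62e+05 = 1.25e+05.

1.25e+05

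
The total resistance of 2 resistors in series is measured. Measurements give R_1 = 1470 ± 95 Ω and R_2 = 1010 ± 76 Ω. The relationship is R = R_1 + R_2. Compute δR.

Sums and differences: (δR)² = Σ (cᵢ δxᵢ)².
  (δR_1)² = 9020;  (δR_2)² = 5780
δR = √(14800) = 122 Ω

122 Ω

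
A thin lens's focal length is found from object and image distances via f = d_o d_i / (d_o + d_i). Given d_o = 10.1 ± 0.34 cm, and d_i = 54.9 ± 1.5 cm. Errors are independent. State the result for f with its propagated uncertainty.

∂f/∂d_o = (d_i/(d_o+d_i))² = 0.713;  ∂f/∂d_i = (d_o/(d_o+d_i))² = 0.0241
δf = √((∂f/∂d_o · δd_o)² + (∂f/∂d_i · δd_i)²) = √(0.0588 + 0.00131) = 0.245 cm
f = 8.53 cm.

8.53 ± 0.245 cm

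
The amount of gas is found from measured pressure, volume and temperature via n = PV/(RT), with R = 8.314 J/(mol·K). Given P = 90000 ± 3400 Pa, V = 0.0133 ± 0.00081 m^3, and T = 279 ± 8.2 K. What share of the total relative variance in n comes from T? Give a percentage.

(δn/n)² = (1·δP/P)² + (1·δV/V)² + (-1·δT/T)²
  P term: (1×0.0378)² = 0.00143
  V term: (1×0.0609)² = 0.00371
  T term: (-1×0.0294)² = 0.000864
Total = 0.00600. Share from T = 0.000864/0.00600 = 0.144.

14.4%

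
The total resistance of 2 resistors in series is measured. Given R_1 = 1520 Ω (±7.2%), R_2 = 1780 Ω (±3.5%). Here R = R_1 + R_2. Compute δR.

R is a linear combination, so absolute uncertainties add in quadrature:
  (δR_1)² = 12000;  (δR_2)² = 3880
δR = √(15900) = 126 Ω

126 Ω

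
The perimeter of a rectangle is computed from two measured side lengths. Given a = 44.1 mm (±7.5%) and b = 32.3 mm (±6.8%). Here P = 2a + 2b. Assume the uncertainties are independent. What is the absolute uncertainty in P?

P is a linear combination, so absolute uncertainties add in quadrature:
  (2·δa)² = 43.8;  (2·δb)² = 19.3
δP = √(63.1) = 7.94 mm

7.94 mm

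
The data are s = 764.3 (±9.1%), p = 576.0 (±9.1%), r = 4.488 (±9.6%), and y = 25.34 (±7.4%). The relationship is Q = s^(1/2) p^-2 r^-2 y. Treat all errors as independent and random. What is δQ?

2.92e-05

Since Q is a product/quotient, work with relative uncertainties:
  (½·δs/s)² = (0.5×0.0910)² = 0.00207;  (-2·δp/p)² = (-2×0.0910)² = 0.0331;  (-2·δr/r)² = (-2×0.0960)² = 0.0369;  (1·δy/y)² = (1×0.0740)² = 0.00548
δQ/Q = √(0.0775) = 0.278
Q = 0.0001048, so δQ = 0.278 × 0.0001048 = 2.92e-05.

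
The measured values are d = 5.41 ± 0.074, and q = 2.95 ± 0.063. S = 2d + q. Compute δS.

For a sum/difference, combine absolute errors in quadrature:
  (2·δd)² = 0.0219;  (δq)² = 0.00397
δS = √(0.0259) = 0.161

0.161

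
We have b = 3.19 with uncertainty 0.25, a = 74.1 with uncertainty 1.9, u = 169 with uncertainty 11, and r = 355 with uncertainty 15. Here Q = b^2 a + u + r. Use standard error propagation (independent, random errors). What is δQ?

Let p = b^2·a = 754. δp/p = √((2·δb/b)² + (1·δa/a)²) = √(0.0246 + 0.000657) = 0.159, so δp = 120.
Q = p + u + r: δQ = √(δp² + δu² + δr²) = √(14300 + 121 + 225) = 121

121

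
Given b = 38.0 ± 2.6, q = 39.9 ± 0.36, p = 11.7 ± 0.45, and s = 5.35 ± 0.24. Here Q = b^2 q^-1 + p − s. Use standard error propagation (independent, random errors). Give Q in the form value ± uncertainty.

42.5 ± 4.99

Let w = b^2·q^-1 = 36.2. δw/w = √((2·δb/b)² + (-1·δq/q)²) = √(0.0187 + 8.14e-05) = 0.137, so δw = 4.96.
Q = w + p − s: δQ = √(δw² + δp² + δs²) = √(24.6 + 0.203 + 0.0576) = 4.99
Q = 42.5.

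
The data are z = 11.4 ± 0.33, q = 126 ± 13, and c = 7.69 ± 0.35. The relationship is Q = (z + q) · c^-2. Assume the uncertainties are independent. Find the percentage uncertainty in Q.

Let u = z + q = 137. δu = √(δz² + δq²) = √(0.109 + 169) = 13.0, so δu/u = 0.0946.
Q is then a monomial in u, c:
δQ/Q = √((δu/u)² + (-2·δc/c)²) = √(0.00896 + 0.00829) = 0.131

13.1%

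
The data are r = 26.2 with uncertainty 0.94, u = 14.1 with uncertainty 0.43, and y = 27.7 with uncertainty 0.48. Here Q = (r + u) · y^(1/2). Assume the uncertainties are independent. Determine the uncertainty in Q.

Let w = r + u = 40.3. δw = √(δr² + δu²) = √(0.884 + 0.185) = 1.03, so δw/w = 0.0256.
Q is then a monomial in w, y:
δQ/Q = √((δw/w)² + (½·δy/y)²) = √(0.000658 + 7.51e-05) = 0.0271
Q = 212, so δQ = 0.0271 × 212 = 5.74.

5.74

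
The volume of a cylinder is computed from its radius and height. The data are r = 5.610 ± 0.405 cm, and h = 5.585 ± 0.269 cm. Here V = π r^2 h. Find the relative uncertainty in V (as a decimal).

Since V is a product/quotient, work with relative uncertainties:
  (2·δr/r)² = (2×0.0722)² = 0.0208;  (1·δh/h)² = (1×0.0482)² = 0.00232
δV/V = √(0.0232) = 0.152

0.152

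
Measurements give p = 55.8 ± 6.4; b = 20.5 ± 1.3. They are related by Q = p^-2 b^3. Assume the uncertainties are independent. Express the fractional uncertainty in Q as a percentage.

29.8%

Products/powers → add relative errors in quadrature, weighted by exponent:
  (-2·δp/p)² = (-2×0.115)² = 0.0526;  (3·δb/b)² = (3×0.0634)² = 0.0362
δQ/Q = √(0.0888) = 0.298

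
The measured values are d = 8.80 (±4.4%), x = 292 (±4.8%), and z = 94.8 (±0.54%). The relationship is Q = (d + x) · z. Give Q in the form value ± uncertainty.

Let u = d + x = 301. δu = √(δd² + δx²) = √(0.150 + 196) = 14.0, so δu/u = 0.0466.
Q is then a monomial in u, z:
δQ/Q = √((δu/u)² + (1·δz/z)²) = √(0.00217 + 2.92e-05) = 0.0469
Q = 28500, so δQ = 0.0469 × 28500 = 1340.

28500 ± 1340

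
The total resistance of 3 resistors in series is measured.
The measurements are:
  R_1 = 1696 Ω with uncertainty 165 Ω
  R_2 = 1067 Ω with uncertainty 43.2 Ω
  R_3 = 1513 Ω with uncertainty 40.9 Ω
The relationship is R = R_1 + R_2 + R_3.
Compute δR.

Sums and differences: (δR)² = Σ (cᵢ δxᵢ)².
  (δR_1)² = 27200;  (δR_2)² = 1870;  (δR_3)² = 1670
δR = √(30800) = 175 Ω

175 Ω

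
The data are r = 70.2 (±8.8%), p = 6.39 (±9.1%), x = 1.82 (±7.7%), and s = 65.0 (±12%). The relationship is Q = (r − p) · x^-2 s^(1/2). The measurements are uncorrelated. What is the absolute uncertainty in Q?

29.8

Let u = r − p = 63.8. δu = √(δr² + δp²) = √(38.2 + 0.338) = 6.20, so δu/u = 0.0972.
Q is then a monomial in u, x, s:
δQ/Q = √((δu/u)² + (-2·δx/x)² + (½·δs/s)²) = √(0.00946 + 0.0237 + 0.00360) = 0.192
Q = 155, so δQ = 0.192 × 155 = 29.8.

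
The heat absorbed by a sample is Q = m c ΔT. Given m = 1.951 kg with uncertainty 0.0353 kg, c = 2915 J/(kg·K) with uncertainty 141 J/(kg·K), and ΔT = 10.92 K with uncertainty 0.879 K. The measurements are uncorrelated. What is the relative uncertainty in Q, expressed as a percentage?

9.56%

Relative error in a monomial: (δQ/Q)² = Σ (nᵢ · δxᵢ/xᵢ)².
  (1·δm/m)² = (1×0.0181)² = 0.000327;  (1·δc/c)² = (1×0.0484)² = 0.00234;  (1·δΔT/ΔT)² = (1×0.0805)² = 0.00648
δQ/Q = √(0.00915) = 0.0956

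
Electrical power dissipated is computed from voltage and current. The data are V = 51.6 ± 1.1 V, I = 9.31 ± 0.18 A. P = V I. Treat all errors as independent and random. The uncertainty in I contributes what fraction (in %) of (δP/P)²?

45.1%

(δP/P)² = (1·δV/V)² + (1·δI/I)²
  V term: (1×0.0213)² = 0.000454
  I term: (1×0.0193)² = 0.000374
Total = 0.000828. Share from I = 0.000374/0.000828 = 0.451.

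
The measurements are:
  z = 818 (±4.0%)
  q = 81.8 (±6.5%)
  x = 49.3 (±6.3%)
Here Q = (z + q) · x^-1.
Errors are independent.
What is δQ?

1.33

Let u = z + q = 900. δu = √(δz² + δq²) = √(1070 + 28.3) = 33.1, so δu/u = 0.0368.
Q is then a monomial in u, x:
δQ/Q = √((δu/u)² + (-1·δx/x)²) = √(0.00136 + 0.00397) = 0.0730
Q = 18.3, so δQ = 0.0730 × 18.3 = 1.33.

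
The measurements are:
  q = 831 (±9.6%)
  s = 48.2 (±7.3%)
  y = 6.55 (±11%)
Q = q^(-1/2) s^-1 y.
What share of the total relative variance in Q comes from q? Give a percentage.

(δQ/Q)² = (−½·δq/q)² + (-1·δs/s)² + (1·δy/y)²
  q term: (-0.5×0.0960)² = 0.00230
  s term: (-1×0.0730)² = 0.00533
  y term: (1×0.110)² = 0.0121
Total = 0.0197. Share from q = 0.00230/0.0197 = 0.117.

11.7%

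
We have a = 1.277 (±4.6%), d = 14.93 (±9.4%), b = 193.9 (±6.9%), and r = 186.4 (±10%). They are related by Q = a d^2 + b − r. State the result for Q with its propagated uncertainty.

292.1 ± 59.7

Let p = a·d^2 = 284.6. δp/p = √((1·δa/a)² + (2·δd/d)²) = √(0.00212 + 0.0353) = 0.194, so δp = 55.1.
Q = p + b − r: δQ = √(δp² + δb² + δr²) = √(3040 + 179 + 347) = 59.7
Q = 292.1.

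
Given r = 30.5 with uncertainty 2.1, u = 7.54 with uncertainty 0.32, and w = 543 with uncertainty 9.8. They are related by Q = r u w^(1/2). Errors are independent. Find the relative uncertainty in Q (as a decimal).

0.0814

Relative error in a monomial: (δQ/Q)² = Σ (nᵢ · δxᵢ/xᵢ)².
  (1·δr/r)² = (1×0.0689)² = 0.00474;  (1·δu/u)² = (1×0.0424)² = 0.00180;  (½·δw/w)² = (0.5×0.0180)² = 8.14e-05
δQ/Q = √(0.00662) = 0.0814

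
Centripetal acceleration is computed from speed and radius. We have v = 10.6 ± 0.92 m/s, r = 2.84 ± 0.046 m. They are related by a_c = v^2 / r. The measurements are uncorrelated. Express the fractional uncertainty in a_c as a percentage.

Relative error in a monomial: (δa_c/a_c)² = Σ (nᵢ · δxᵢ/xᵢ)².
  (2·δv/v)² = (2×0.0868)² = 0.0301;  (-1·δr/r)² = (-1×0.0162)² = 0.000262
δa_c/a_c = √(0.0304) = 0.174

17.4%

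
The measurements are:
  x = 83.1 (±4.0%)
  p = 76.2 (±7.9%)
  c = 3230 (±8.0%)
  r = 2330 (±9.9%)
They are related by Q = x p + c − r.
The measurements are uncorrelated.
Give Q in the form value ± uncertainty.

7230 ± 659

Let w = x·p = 6330. δw/w = √((1·δx/x)² + (1·δp/p)²) = √(0.00160 + 0.00624) = 0.0885, so δw = 561.
Q = w + c − r: δQ = √(δw² + δc² + δr²) = √(3.14e+05 + 66800 + 53200) = 659
Q = 7230.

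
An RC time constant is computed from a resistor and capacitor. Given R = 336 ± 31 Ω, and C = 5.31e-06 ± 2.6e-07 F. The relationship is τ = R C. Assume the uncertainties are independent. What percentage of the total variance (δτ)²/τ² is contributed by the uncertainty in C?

22.0%

(δτ/τ)² = (1·δR/R)² + (1·δC/C)²
  R term: (1×0.0923)² = 0.00851
  C term: (1×0.0490)² = 0.00240
Total = 0.0109. Share from C = 0.00240/0.0109 = 0.220.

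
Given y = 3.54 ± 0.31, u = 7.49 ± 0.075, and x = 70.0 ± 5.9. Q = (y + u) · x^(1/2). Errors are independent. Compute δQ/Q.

0.0511

Let w = y + u = 11.0. δw = √(δy² + δu²) = √(0.0961 + 0.00562) = 0.319, so δw/w = 0.0289.
Q is then a monomial in w, x:
δQ/Q = √((δw/w)² + (½·δx/x)²) = √(0.000836 + 0.00178) = 0.0511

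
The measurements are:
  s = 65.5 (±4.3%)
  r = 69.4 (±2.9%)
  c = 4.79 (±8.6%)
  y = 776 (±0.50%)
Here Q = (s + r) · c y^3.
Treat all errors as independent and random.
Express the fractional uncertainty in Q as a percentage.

9.10%

Let u = s + r = 135. δu = √(δs² + δr²) = √(7.93 + 4.05) = 3.46, so δu/u = 0.0257.
Q is then a monomial in u, c, y:
δQ/Q = √((δu/u)² + (1·δc/c)² + (3·δy/y)²) = √(0.000658 + 0.00740 + 0.000225) = 0.0910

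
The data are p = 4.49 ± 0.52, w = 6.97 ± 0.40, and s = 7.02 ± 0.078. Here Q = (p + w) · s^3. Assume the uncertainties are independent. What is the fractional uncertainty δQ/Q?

0.0662

Let u = p + w = 11.5. δu = √(δp² + δw²) = √(0.270 + 0.160) = 0.656, so δu/u = 0.0572.
Q is then a monomial in u, s:
δQ/Q = √((δu/u)² + (3·δs/s)²) = √(0.00328 + 0.00111) = 0.0662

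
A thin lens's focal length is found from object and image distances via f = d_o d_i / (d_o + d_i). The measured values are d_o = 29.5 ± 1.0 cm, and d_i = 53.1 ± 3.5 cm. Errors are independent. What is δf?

0.608 cm

∂f/∂d_o = (d_i/(d_o+d_i))² = 0.413;  ∂f/∂d_i = (d_o/(d_o+d_i))² = 0.128
δf = √((∂f/∂d_o · δd_o)² + (∂f/∂d_i · δd_i)²) = √(0.171 + 0.199) = 0.608 cm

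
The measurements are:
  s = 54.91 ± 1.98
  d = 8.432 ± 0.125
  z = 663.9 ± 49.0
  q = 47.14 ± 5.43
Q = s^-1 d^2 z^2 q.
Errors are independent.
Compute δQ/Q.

Products/powers → add relative errors in quadrature, weighted by exponent:
  (-1·δs/s)² = (-1×0.0361)² = 0.00130;  (2·δd/d)² = (2×0.0148)² = 0.000879;  (2·δz/z)² = (2×0.0738)² = 0.0218;  (1·δq/q)² = (1×0.115)² = 0.0133
δQ/Q = √(0.0372) = 0.193

0.193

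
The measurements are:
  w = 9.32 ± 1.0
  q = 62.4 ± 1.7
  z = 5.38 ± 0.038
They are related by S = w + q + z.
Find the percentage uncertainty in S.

Absolute uncertainties add in quadrature for a linear combination:
  (δw)² = 1.00;  (δq)² = 2.89;  (δz)² = 0.00144
δS = √(3.89) = 1.97
S = 77.1, so δS/S = 1.97/77.1 = 0.0256.

2.56%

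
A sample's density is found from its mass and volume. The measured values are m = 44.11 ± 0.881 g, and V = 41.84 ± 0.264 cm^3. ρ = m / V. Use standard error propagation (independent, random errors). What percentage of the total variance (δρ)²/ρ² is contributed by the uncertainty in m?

90.9%

(δρ/ρ)² = (1·δm/m)² + (-1·δV/V)²
  m term: (1×0.0200)² = 0.000399
  V term: (-1×0.00631)² = 3.98e-05
Total = 0.000439. Share from m = 0.000399/0.000439 = 0.909.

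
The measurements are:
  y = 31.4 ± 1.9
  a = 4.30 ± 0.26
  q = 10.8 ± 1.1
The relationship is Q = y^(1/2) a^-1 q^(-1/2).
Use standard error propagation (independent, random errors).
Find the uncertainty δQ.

0.0336

Since Q is a product/quotient, work with relative uncertainties:
  (½·δy/y)² = (0.5×0.0605)² = 0.000915;  (-1·δa/a)² = (-1×0.0605)² = 0.00366;  (−½·δq/q)² = (-0.5×0.102)² = 0.00259
δQ/Q = √(0.00716) = 0.0846
Q = 0.397, so δQ = 0.0846 × 0.397 = 0.0336.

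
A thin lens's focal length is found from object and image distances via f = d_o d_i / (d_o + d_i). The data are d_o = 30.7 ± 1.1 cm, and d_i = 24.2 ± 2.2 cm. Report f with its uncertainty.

∂f/∂d_o = (d_i/(d_o+d_i))² = 0.194;  ∂f/∂d_i = (d_o/(d_o+d_i))² = 0.313
δf = √((∂f/∂d_o · δd_o)² + (∂f/∂d_i · δd_i)²) = √(0.0457 + 0.473) = 0.720 cm
f = 13.5 cm.

13.5 ± 0.720 cm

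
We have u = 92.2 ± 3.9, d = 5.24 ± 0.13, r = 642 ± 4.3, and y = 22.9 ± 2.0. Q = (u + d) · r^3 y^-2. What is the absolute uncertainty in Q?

8.87e+06

Let w = u + d = 97.4. δw = √(δu² + δd²) = √(15.2 + 0.0169) = 3.90, so δw/w = 0.0400.
Q is then a monomial in w, r, y:
δQ/Q = √((δw/w)² + (3·δr/r)² + (-2·δy/y)²) = √(0.00160 + 0.000404 + 0.0305) = 0.180
Q = 4.92e+07, so δQ = 0.180 × 4.92e+07 = 8.87e+06.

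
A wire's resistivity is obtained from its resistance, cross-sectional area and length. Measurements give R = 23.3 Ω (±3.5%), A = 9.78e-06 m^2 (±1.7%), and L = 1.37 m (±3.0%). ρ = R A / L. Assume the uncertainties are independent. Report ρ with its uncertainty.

(1.66 ± 0.0817) × 10^-4 Ω·m

Each factor contributes (exponent × relative error)² to (δρ/ρ)²:
  (1·δR/R)² = (1×0.0350)² = 0.00123;  (1·δA/A)² = (1×0.0170)² = 0.000289;  (-1·δL/L)² = (-1×0.0300)² = 0.000900
δρ/ρ = √(0.00241) = 0.0491
ρ = 0.000166 Ω·m, so δρ = 0.0491 × 0.000166 = 8.17e-06 Ω·m.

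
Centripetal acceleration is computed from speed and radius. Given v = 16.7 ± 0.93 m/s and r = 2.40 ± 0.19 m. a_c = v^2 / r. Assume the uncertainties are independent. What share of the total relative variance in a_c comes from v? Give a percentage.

(δa_c/a_c)² = (2·δv/v)² + (-1·δr/r)²
  v term: (2×0.0557)² = 0.0124
  r term: (-1×0.0792)² = 0.00627
Total = 0.0187. Share from v = 0.0124/0.0187 = 0.664.

66.4%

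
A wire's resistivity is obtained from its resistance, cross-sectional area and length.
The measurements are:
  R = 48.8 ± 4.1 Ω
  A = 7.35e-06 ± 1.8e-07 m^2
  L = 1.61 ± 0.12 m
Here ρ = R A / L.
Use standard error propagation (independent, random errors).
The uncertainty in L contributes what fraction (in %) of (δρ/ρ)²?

42.0%

(δρ/ρ)² = (1·δR/R)² + (1·δA/A)² + (-1·δL/L)²
  R term: (1×0.0840)² = 0.00706
  A term: (1×0.0245)² = 0.000600
  L term: (-1×0.0745)² = 0.00556
Total = 0.0132. Share from L = 0.00556/0.0132 = 0.420.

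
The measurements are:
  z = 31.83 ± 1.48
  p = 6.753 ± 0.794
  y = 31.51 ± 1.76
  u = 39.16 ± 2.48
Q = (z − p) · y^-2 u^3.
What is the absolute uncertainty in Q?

349

Let w = z − p = 25.08. δw = √(δz² + δp²) = √(2.19 + 0.630) = 1.68, so δw/w = 0.0670.
Q is then a monomial in w, y, u:
δQ/Q = √((δw/w)² + (-2·δy/y)² + (3·δu/u)²) = √(0.00449 + 0.0125 + 0.0361) = 0.230
Q = 1517, so δQ = 0.230 × 1517 = 349.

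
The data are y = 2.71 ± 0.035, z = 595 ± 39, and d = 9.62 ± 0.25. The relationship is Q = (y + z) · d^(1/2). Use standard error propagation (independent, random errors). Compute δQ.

123

Let u = y + z = 598. δu = √(δy² + δz²) = √(0.00123 + 1520) = 39.0, so δu/u = 0.0652.
Q is then a monomial in u, d:
δQ/Q = √((δu/u)² + (½·δd/d)²) = √(0.00426 + 0.000169) = 0.0665
Q = 1850, so δQ = 0.0665 × 1850 = 123.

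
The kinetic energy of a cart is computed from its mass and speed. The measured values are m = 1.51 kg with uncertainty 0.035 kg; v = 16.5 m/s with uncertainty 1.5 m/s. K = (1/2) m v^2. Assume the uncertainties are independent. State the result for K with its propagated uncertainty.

206 ± 37.7 J

Products/powers → add relative errors in quadrature, weighted by exponent:
  (1·δm/m)² = (1×0.0232)² = 0.000537;  (2·δv/v)² = (2×0.0909)² = 0.0331
δK/K = √(0.0336) = 0.183
K = 206 J, so δK = 0.183 × 206 = 37.7 J.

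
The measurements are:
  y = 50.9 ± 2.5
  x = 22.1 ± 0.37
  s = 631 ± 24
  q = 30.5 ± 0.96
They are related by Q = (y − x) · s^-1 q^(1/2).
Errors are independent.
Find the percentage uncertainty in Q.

Let u = y − x = 28.8. δu = √(δy² + δx²) = √(6.25 + 0.137) = 2.53, so δu/u = 0.0878.
Q is then a monomial in u, s, q:
δQ/Q = √((δu/u)² + (-1·δs/s)² + (½·δq/q)²) = √(0.00770 + 0.00145 + 0.000248) = 0.0969

9.69%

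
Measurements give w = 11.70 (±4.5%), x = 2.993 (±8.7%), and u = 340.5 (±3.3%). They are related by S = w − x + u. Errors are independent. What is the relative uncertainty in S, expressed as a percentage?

3.22%

Sums and differences: (δS)² = Σ (cᵢ δxᵢ)².
  (δw)² = 0.277;  (δx)² = 0.0678;  (δu)² = 126
δS = √(127) = 11.3
S = 349.2, so δS/S = 11.3/349.2 = 0.0322.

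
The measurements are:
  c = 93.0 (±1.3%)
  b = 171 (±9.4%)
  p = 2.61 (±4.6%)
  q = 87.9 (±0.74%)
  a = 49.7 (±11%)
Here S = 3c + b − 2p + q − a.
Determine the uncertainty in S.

Sums and differences: (δS)² = Σ (cᵢ δxᵢ)².
  (3·δc)² = 13.2;  (δb)² = 258;  (2·δp)² = 0.0577;  (δq)² = 0.423;  (δa)² = 29.9
δS = √(302) = 17.4

17.4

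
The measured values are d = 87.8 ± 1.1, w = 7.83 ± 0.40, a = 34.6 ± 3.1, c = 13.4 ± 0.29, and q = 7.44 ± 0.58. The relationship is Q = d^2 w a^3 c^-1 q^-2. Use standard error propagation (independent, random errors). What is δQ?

Since Q is a product/quotient, work with relative uncertainties:
  (2·δd/d)² = (2×0.0125)² = 0.000628;  (1·δw/w)² = (1×0.0511)² = 0.00261;  (3·δa/a)² = (3×0.0896)² = 0.0722;  (-1·δc/c)² = (-1×0.0216)² = 0.000468;  (-2·δq/q)² = (-2×0.0780)² = 0.0243
δQ/Q = √(0.100) = 0.317
Q = 3.37e+06, so δQ = 0.317 × 3.37e+06 = 1.07e+06.

1.07e+06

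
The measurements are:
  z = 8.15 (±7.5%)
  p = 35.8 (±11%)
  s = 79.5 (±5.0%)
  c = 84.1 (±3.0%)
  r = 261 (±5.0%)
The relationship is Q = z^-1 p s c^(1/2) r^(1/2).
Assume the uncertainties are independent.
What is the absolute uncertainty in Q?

Relative error in a monomial: (δQ/Q)² = Σ (nᵢ · δxᵢ/xᵢ)².
  (-1·δz/z)² = (-1×0.0750)² = 0.00562;  (1·δp/p)² = (1×0.110)² = 0.0121;  (1·δs/s)² = (1×0.0500)² = 0.00250;  (½·δc/c)² = (0.5×0.0300)² = 0.000225;  (½·δr/r)² = (0.5×0.0500)² = 0.000625
δQ/Q = √(0.0211) = 0.145
Q = 51700, so δQ = 0.145 × 51700 = 7510.

7510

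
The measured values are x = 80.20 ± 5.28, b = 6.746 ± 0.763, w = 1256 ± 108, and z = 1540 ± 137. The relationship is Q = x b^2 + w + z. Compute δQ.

Let p = x·b^2 = 3650. δp/p = √((1·δx/x)² + (2·δb/b)²) = √(0.00433 + 0.0512) = 0.236, so δp = 860.
Q = p + w + z: δQ = √(δp² + δw² + δz²) = √(7.39e+05 + 11700 + 18800) = 877

877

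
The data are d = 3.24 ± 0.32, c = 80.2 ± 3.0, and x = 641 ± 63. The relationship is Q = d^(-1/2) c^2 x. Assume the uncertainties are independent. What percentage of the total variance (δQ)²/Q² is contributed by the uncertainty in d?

(δQ/Q)² = (−½·δd/d)² + (2·δc/c)² + (1·δx/x)²
  d term: (-0.5×0.0988)² = 0.00244
  c term: (2×0.0374)² = 0.00560
  x term: (1×0.0983)² = 0.00966
Total = 0.0177. Share from d = 0.00244/0.0177 = 0.138.

13.8%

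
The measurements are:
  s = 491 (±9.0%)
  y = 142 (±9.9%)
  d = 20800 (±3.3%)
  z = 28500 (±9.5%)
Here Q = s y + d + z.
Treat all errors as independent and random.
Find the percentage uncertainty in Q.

Let p = s·y = 69700. δp/p = √((1·δs/s)² + (1·δy/y)²) = √(0.00810 + 0.00980) = 0.134, so δp = 9330.
Q = p + d + z: δQ = √(δp² + δd² + δz²) = √(8.7e+07 + 4.71e+05 + 7.33e+06) = 9740
Q = 1.19e+05, so δQ/Q = 9740/1.19e+05 = 0.0818.

8.18%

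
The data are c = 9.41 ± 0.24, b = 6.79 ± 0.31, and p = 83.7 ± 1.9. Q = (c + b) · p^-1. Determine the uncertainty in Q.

Let u = c + b = 16.2. δu = √(δc² + δb²) = √(0.0576 + 0.0961) = 0.392, so δu/u = 0.0242.
Q is then a monomial in u, p:
δQ/Q = √((δu/u)² + (-1·δp/p)²) = √(0.000586 + 0.000515) = 0.0332
Q = 0.194, so δQ = 0.0332 × 0.194 = 0.00642.

0.00642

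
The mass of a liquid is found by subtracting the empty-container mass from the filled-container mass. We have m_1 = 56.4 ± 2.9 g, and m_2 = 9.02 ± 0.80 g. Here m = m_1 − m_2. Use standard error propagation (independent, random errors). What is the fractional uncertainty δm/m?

0.0635

Absolute uncertainties add in quadrature for a linear combination:
  (δm_1)² = 8.41;  (δm_2)² = 0.640
δm = √(9.05) = 3.01 g
m = 47.4 g, so δm/m = 3.01/47.4 = 0.0635.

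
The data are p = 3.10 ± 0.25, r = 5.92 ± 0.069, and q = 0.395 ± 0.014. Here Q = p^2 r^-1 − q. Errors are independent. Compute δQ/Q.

0.214

Let w = p^2·r^-1 = 1.62. δw/w = √((2·δp/p)² + (-1·δr/r)²) = √(0.0260 + 0.000136) = 0.162, so δw = 0.263.
Q = w − q: δQ = √(δw² + δq²) = √(0.0689 + 0.000196) = 0.263
Q = 1.23, so δQ/Q = 0.263/1.23 = 0.214.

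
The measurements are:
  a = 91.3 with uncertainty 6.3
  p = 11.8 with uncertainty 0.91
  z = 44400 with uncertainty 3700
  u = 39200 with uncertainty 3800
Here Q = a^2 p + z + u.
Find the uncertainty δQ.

Let w = a^2·p = 98400. δw/w = √((2·δa/a)² + (1·δp/p)²) = √(0.0190 + 0.00595) = 0.158, so δw = 15600.
Q = w + z + u: δQ = √(δw² + δz² + δu²) = √(2.42e+08 + 1.37e+07 + 1.44e+07) = 16400

16400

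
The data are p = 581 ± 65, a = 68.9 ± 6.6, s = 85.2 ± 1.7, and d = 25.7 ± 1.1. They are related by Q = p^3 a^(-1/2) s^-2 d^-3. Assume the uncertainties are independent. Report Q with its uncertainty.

Relative error in a monomial: (δQ/Q)² = Σ (nᵢ · δxᵢ/xᵢ)².
  (3·δp/p)² = (3×0.112)² = 0.113;  (−½·δa/a)² = (-0.5×0.0958)² = 0.00229;  (-2·δs/s)² = (-2×0.0200)² = 0.00159;  (-3·δd/d)² = (-3×0.0428)² = 0.0165
δQ/Q = √(0.133) = 0.365
Q = 0.192, so δQ = 0.365 × 0.192 = 0.0699.

0.192 ± 0.0699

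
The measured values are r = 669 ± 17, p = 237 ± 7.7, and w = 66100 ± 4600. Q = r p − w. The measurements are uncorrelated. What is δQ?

8000

Let h = r·p = 1.59e+05. δh/h = √((1·δr/r)² + (1·δp/p)²) = √(0.000646 + 0.00106) = 0.0412, so δh = 6540.
Q = h − w: δQ = √(δh² + δw²) = √(4.28e+07 + 2.12e+07) = 8000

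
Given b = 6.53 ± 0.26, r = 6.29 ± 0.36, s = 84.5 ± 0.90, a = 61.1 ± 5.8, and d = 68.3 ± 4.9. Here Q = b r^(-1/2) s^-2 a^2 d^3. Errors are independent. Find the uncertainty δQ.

1.27e+05

Each factor contributes (exponent × relative error)² to (δQ/Q)²:
  (1·δb/b)² = (1×0.0398)² = 0.00159;  (−½·δr/r)² = (-0.5×0.0572)² = 0.000819;  (-2·δs/s)² = (-2×0.0107)² = 0.000454;  (2·δa/a)² = (2×0.0949)² = 0.0360;  (3·δd/d)² = (3×0.0717)² = 0.0463
δQ/Q = √(0.0852) = 0.292
Q = 4.34e+05, so δQ = 0.292 × 4.34e+05 = 1.27e+05.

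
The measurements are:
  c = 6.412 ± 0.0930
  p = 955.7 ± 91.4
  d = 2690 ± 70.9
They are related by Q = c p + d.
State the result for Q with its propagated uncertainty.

8818 ± 597

Let w = c·p = 6128. δw/w = √((1·δc/c)² + (1·δp/p)²) = √(0.000210 + 0.00915) = 0.0967, so δw = 593.
Q = w + d: δQ = √(δw² + δd²) = √(3.51e+05 + 5030) = 597
Q = 8818.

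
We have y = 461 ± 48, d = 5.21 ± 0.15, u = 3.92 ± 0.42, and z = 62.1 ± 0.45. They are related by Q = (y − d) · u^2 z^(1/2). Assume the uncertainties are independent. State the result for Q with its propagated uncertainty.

55200 ± 13200

Let w = y − d = 456. δw = √(δy² + δd²) = √(2300 + 0.0225) = 48.0, so δw/w = 0.105.
Q is then a monomial in w, u, z:
δQ/Q = √((δw/w)² + (2·δu/u)² + (½·δz/z)²) = √(0.0111 + 0.0459 + 1.31e-05) = 0.239
Q = 55200, so δQ = 0.239 × 55200 = 13200.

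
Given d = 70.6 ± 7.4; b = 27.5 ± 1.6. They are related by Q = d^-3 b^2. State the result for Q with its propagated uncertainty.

0.00215 ± 0.000721

Products/powers → add relative errors in quadrature, weighted by exponent:
  (-3·δd/d)² = (-3×0.105)² = 0.0989;  (2·δb/b)² = (2×0.0582)² = 0.0135
δQ/Q = √(0.112) = 0.335
Q = 0.00215, so δQ = 0.335 × 0.00215 = 0.000721.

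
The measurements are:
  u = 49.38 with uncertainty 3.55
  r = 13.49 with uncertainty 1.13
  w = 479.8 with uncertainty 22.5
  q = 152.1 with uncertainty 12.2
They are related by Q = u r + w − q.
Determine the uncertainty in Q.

77.9

Let p = u·r = 666.1. δp/p = √((1·δu/u)² + (1·δr/r)²) = √(0.00517 + 0.00702) = 0.110, so δp = 73.5.
Q = p + w − q: δQ = √(δp² + δw² + δq²) = √(5410 + 506 + 149) = 77.9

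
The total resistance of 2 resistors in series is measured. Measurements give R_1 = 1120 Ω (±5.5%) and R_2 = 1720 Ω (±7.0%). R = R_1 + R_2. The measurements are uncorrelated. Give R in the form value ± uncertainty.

Sums and differences: (δR)² = Σ (cᵢ δxᵢ)².
  (δR_1)² = 3790;  (δR_2)² = 14500
δR = √(18300) = 135 Ω
R = 2840 Ω.

2840 ± 135 Ω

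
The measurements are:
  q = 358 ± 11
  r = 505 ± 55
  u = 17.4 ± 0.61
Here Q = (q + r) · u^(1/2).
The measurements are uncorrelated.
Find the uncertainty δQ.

Let w = q + r = 863. δw = √(δq² + δr²) = √(121 + 3020) = 56.1, so δw/w = 0.0650.
Q is then a monomial in w, u:
δQ/Q = √((δw/w)² + (½·δu/u)²) = √(0.00422 + 0.000307) = 0.0673
Q = 3600, so δQ = 0.0673 × 3600 = 242.

242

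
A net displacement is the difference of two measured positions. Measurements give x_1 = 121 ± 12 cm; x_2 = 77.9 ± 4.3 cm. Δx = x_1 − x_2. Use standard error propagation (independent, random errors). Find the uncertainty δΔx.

Sums and differences: (δΔx)² = Σ (cᵢ δxᵢ)².
  (δx_1)² = 144;  (δx_2)² = 18.5
δΔx = √(162) = 12.7 cm

12.7 cm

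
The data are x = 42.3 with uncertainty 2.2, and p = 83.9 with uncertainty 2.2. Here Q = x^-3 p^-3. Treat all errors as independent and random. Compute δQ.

Each factor contributes (exponent × relative error)² to (δQ/Q)²:
  (-3·δx/x)² = (-3×0.0520)² = 0.0243;  (-3·δp/p)² = (-3×0.0262)² = 0.00619
δQ/Q = √(0.0305) = 0.175
Q = 2.24e-11, so δQ = 0.175 × 2.24e-11 = 3.91e-12.

3.91e-12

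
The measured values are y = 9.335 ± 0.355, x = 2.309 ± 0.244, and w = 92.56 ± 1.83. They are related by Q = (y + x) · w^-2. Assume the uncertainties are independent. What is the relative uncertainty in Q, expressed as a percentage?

Let u = y + x = 11.64. δu = √(δy² + δx²) = √(0.126 + 0.0595) = 0.431, so δu/u = 0.0370.
Q is then a monomial in u, w:
δQ/Q = √((δu/u)² + (-2·δw/w)²) = √(0.00137 + 0.00156) = 0.0541

5.41%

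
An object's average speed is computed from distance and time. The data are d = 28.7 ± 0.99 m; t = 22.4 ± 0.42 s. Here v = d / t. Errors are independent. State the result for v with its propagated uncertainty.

1.28 ± 0.0503 m/s

v is a product of powers, so relative uncertainties combine in quadrature:
  (1·δd/d)² = (1×0.0345)² = 0.00119;  (-1·δt/t)² = (-1×0.0187)² = 0.000352
δv/v = √(0.00154) = 0.0393
v = 1.28 m/s, so δv = 0.0393 × 1.28 = 0.0503 m/s.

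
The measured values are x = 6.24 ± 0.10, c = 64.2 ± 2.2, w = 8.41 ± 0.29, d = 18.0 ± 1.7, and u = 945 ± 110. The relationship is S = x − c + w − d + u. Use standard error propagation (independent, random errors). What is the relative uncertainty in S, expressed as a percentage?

Sums and differences: (δS)² = Σ (cᵢ δxᵢ)².
  (δx)² = 0.0100;  (δc)² = 4.84;  (δw)² = 0.0841;  (δd)² = 2.89;  (δu)² = 12100
δS = √(12100) = 110
S = 877, so δS/S = 110/877 = 0.125.

12.5%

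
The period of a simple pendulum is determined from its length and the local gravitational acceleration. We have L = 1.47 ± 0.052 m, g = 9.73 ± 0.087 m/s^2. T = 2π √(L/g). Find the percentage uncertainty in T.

Products/powers → add relative errors in quadrature, weighted by exponent:
  (½·δL/L)² = (0.5×0.0354)² = 0.000313;  (−½·δg/g)² = (-0.5×0.00894)² = 2e-05
δT/T = √(0.000333) = 0.0182

1.82%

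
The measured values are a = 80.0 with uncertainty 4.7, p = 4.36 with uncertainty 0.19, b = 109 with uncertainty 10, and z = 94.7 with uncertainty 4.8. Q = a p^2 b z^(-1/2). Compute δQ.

Each factor contributes (exponent × relative error)² to (δQ/Q)²:
  (1·δa/a)² = (1×0.0588)² = 0.00345;  (2·δp/p)² = (2×0.0436)² = 0.00760;  (1·δb/b)² = (1×0.0917)² = 0.00842;  (−½·δz/z)² = (-0.5×0.0507)² = 0.000642
δQ/Q = √(0.0201) = 0.142
Q = 17000, so δQ = 0.142 × 17000 = 2420.

2420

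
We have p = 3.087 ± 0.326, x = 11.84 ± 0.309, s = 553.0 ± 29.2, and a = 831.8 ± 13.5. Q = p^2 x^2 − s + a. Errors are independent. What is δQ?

Let w = p^2·x^2 = 1336. δw/w = √((2·δp/p)² + (2·δx/x)²) = √(0.0446 + 0.00272) = 0.218, so δw = 291.
Q = w − s + a: δQ = √(δw² + δs² + δa²) = √(84500 + 853 + 182) = 292

292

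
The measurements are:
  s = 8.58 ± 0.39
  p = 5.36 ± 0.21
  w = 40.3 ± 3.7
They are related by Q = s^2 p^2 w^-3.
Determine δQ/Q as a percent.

Relative error in a monomial: (δQ/Q)² = Σ (nᵢ · δxᵢ/xᵢ)².
  (2·δs/s)² = (2×0.0455)² = 0.00826;  (2·δp/p)² = (2×0.0392)² = 0.00614;  (-3·δw/w)² = (-3×0.0918)² = 0.0759
δQ/Q = √(0.0903) = 0.300

30.0%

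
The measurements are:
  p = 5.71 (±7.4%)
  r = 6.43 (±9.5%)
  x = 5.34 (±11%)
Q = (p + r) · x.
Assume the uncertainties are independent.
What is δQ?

Let u = p + r = 12.1. δu = √(δp² + δr²) = √(0.179 + 0.373) = 0.743, so δu/u = 0.0612.
Q is then a monomial in u, x:
δQ/Q = √((δu/u)² + (1·δx/x)²) = √(0.00374 + 0.0121) = 0.126
Q = 64.8, so δQ = 0.126 × 64.8 = 8.16.

8.16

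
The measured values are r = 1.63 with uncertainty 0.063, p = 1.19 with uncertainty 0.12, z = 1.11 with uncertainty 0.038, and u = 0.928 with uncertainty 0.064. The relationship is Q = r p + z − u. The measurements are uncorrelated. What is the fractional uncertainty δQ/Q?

0.105

Let w = r·p = 1.94. δw/w = √((1·δr/r)² + (1·δp/p)²) = √(0.00149 + 0.0102) = 0.108, so δw = 0.209.
Q = w + z − u: δQ = √(δw² + δz² + δu²) = √(0.0439 + 0.00144 + 0.00410) = 0.222
Q = 2.12, so δQ/Q = 0.222/2.12 = 0.105.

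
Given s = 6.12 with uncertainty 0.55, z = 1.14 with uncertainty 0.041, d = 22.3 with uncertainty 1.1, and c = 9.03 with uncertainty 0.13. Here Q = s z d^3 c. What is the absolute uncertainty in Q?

Since Q is a product/quotient, work with relative uncertainties:
  (1·δs/s)² = (1×0.0899)² = 0.00808;  (1·δz/z)² = (1×0.0360)² = 0.00129;  (3·δd/d)² = (3×0.0493)² = 0.0219;  (1·δc/c)² = (1×0.0144)² = 0.000207
δQ/Q = √(0.0315) = 0.177
Q = 6.99e+05, so δQ = 0.177 × 6.99e+05 = 1.24e+05.

1.24e+05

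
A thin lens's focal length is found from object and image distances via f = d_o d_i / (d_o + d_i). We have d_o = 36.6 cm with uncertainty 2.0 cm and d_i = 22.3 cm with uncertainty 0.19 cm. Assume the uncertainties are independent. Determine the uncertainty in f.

∂f/∂d_o = (d_i/(d_o+d_i))² = 0.143;  ∂f/∂d_i = (d_o/(d_o+d_i))² = 0.386
δf = √((∂f/∂d_o · δd_o)² + (∂f/∂d_i · δd_i)²) = √(0.0822 + 0.00538) = 0.296 cm

0.296 cm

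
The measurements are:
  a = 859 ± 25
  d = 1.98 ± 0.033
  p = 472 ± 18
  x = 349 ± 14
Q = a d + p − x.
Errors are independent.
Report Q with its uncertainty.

Let w = a·d = 1700. δw/w = √((1·δa/a)² + (1·δd/d)²) = √(0.000847 + 0.000278) = 0.0335, so δw = 57.0.
Q = w + p − x: δQ = √(δw² + δp² + δx²) = √(3250 + 324 + 196) = 61.4
Q = 1820.

1820 ± 61.4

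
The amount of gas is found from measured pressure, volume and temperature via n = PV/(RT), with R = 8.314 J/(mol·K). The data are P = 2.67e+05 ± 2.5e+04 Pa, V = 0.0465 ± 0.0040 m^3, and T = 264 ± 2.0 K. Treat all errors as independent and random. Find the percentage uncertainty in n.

12.7%

Each factor contributes (exponent × relative error)² to (δn/n)²:
  (1·δP/P)² = (1×0.0936)² = 0.00877;  (1·δV/V)² = (1×0.0860)² = 0.00740;  (-1·δT/T)² = (-1×0.00758)² = 5.74e-05
δn/n = √(0.0162) = 0.127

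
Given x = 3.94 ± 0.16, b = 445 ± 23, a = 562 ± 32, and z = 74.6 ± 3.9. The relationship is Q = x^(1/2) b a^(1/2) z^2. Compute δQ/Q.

Since Q is a product/quotient, work with relative uncertainties:
  (½·δx/x)² = (0.5×0.0406)² = 0.000412;  (1·δb/b)² = (1×0.0517)² = 0.00267;  (½·δa/a)² = (0.5×0.0569)² = 0.000811;  (2·δz/z)² = (2×0.0523)² = 0.0109
δQ/Q = √(0.0148) = 0.122

0.122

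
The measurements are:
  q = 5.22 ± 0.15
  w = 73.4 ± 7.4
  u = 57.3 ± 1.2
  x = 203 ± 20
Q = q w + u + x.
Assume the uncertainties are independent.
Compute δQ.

Let p = q·w = 383. δp/p = √((1·δq/q)² + (1·δw/w)²) = √(0.000826 + 0.0102) = 0.105, so δp = 40.2.
Q = p + u + x: δQ = √(δp² + δu² + δx²) = √(1610 + 1.44 + 400) = 44.9

44.9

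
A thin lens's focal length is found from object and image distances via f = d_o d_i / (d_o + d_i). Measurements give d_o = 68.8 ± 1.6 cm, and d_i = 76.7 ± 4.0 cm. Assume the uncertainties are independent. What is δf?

0.999 cm

∂f/∂d_o = (d_i/(d_o+d_i))² = 0.278;  ∂f/∂d_i = (d_o/(d_o+d_i))² = 0.224
δf = √((∂f/∂d_o · δd_o)² + (∂f/∂d_i · δd_i)²) = √(0.198 + 0.800) = 0.999 cm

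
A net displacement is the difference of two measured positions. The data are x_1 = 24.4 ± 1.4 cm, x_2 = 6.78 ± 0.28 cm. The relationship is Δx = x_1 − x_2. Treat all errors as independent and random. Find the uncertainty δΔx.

Each term contributes (cᵢ δxᵢ)² to (δΔx)²:
  (δx_1)² = 1.96;  (δx_2)² = 0.0784
δΔx = √(2.04) = 1.43 cm

1.43 cm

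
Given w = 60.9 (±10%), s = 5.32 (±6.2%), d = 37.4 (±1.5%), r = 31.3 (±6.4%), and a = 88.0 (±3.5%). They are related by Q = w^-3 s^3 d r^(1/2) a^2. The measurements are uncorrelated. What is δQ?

391

Q is a product of powers, so relative uncertainties combine in quadrature:
  (-3·δw/w)² = (-3×0.100)² = 0.0900;  (3·δs/s)² = (3×0.0620)² = 0.0346;  (1·δd/d)² = (1×0.0150)² = 0.000225;  (½·δr/r)² = (0.5×0.0640)² = 0.00102;  (2·δa/a)² = (2×0.0350)² = 0.00490
δQ/Q = √(0.131) = 0.362
Q = 1080, so δQ = 0.362 × 1080 = 391.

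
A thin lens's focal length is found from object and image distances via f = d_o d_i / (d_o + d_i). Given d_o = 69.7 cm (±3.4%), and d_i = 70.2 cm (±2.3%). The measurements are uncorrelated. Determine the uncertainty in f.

∂f/∂d_o = (d_i/(d_o+d_i))² = 0.252;  ∂f/∂d_i = (d_o/(d_o+d_i))² = 0.248
δf = √((∂f/∂d_o · δd_o)² + (∂f/∂d_i · δd_i)²) = √(0.356 + 0.161) = 0.719 cm

0.719 cm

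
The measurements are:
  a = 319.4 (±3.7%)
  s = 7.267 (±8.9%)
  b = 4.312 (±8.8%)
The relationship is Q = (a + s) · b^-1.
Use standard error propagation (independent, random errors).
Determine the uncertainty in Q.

Let u = a + s = 326.7. δu = √(δa² + δs²) = √(140 + 0.418) = 11.8, so δu/u = 0.0362.
Q is then a monomial in u, b:
δQ/Q = √((δu/u)² + (-1·δb/b)²) = √(0.00131 + 0.00774) = 0.0952
Q = 75.76, so δQ = 0.0952 × 75.76 = 7.21.

7.21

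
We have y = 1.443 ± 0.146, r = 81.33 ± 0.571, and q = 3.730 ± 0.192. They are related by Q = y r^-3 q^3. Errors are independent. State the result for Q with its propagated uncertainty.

(1.392 ± 0.259) × 10^-4

Each factor contributes (exponent × relative error)² to (δQ/Q)²:
  (1·δy/y)² = (1×0.101)² = 0.0102;  (-3·δr/r)² = (-3×0.00702)² = 0.000444;  (3·δq/q)² = (3×0.0515)² = 0.0238
δQ/Q = √(0.0345) = 0.186
Q = 0.0001392, so δQ = 0.186 × 0.0001392 = 2.59e-05.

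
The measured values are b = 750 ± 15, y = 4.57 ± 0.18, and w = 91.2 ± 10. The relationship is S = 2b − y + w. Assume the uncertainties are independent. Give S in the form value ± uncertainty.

1590 ± 31.6

Absolute uncertainties add in quadrature for a linear combination:
  (2·δb)² = 900;  (δy)² = 0.0324;  (δw)² = 100
δS = √(1000) = 31.6
S = 1590.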